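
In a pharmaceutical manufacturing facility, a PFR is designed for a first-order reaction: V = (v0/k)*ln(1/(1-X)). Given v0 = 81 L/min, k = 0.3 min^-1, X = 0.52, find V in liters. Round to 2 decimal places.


V = (v0/k) * ln(1/(1-X))
V = (81/0.3) * ln(1/(1-0.52))
V = 270.0 * ln(2.083333)
V = 270.0 * 0.733969
V = 198.17 L


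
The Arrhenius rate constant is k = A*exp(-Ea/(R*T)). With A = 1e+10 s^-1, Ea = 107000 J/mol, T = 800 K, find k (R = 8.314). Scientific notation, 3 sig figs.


k = A * exp(-Ea/(R*T))
k = 1e+10 * exp(-107000 / (8.314 * 800))
k = 1e+10 * exp(-16.087323)
k = 1.03e+03


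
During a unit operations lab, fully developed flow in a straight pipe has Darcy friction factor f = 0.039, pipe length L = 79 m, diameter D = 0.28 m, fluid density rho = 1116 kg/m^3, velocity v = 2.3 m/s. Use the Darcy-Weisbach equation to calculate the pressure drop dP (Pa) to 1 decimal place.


dP = f * (L/D) * (rho*v^2/2)
dP = 0.039 * (79/0.28) * (1116*2.3^2/2)
L/D = 282.14285714
rho*v^2/2 = 1116*5.29/2 = 2951.82
dP = 0.039 * 282.14285714 * 2951.82
dP = 32480.6 Pa


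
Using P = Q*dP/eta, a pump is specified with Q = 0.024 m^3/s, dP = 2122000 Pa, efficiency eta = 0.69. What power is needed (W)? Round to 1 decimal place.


P = Q * dP / eta
P = 0.024 * 2122000 / 0.69
P = 50928.0 / 0.69
P = 73808.7 W


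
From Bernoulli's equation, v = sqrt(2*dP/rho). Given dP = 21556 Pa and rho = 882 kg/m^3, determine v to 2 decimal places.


v = sqrt(2*dP/rho)
v = sqrt(2*21556/882)
v = sqrt(48.879819)
v = 6.99 m/s


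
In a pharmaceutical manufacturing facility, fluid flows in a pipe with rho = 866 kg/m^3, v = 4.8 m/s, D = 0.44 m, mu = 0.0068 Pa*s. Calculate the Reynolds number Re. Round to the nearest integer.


Re = rho * v * D / mu
Re = 866 * 4.8 * 0.44 / 0.0068
Re = 1828.992 / 0.0068
Re = 268969


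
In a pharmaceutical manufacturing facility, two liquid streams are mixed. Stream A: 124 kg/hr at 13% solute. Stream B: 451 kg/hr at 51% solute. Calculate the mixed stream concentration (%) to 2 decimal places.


Mass balance on solute: F1*x1 + F2*x2 = F3*x3
F3 = F1 + F2 = 124 + 451 = 575 kg/hr
x3 = (F1*x1 + F2*x2)/F3
x3 = (124*0.13 + 451*0.51) / 575
x3 = 42.81%


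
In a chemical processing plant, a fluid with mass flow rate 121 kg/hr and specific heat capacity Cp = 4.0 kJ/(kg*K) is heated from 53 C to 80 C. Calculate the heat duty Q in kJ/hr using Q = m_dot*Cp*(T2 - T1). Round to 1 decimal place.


Q = m_dot * Cp * (T2 - T1)
Q = 121 * 4.0 * (80 - 53)
Q = 121 * 4.0 * 27
Q = 13068.0 kJ/hr


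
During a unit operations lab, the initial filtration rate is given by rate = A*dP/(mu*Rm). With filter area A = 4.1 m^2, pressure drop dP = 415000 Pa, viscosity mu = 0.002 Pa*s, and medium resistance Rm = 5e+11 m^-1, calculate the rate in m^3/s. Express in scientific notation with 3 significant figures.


rate = A * dP / (mu * Rm)
rate = 4.1 * 415000 / (0.002 * 5e+11)
rate = 1701500.0 / 1.000e+09
rate = 1.70e-03 m^3/s


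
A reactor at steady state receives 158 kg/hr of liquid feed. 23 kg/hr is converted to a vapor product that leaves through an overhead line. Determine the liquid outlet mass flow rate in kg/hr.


Steady-state mass balance on the main outlet: F_out = F_in - F_removed
F_out = 158 - 23
F_out = 135 kg/hr


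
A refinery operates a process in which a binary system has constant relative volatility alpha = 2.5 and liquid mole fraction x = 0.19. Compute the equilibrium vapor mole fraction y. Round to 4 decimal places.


y = alpha*x / (1 + (alpha-1)*x)
y = 2.5*0.19 / (1 + (2.5-1)*0.19)
y = 0.475 / (1 + 0.285)
y = 0.475 / 1.285
y = 0.3696


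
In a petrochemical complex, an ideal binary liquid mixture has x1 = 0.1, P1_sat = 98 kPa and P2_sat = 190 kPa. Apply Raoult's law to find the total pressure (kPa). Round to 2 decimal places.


P = x1*P1_sat + x2*P2_sat
x2 = 1 - x1 = 1 - 0.1 = 0.9
P = 0.1*98 + 0.9*190
P = 9.8 + 171.0
P = 180.80 kPa


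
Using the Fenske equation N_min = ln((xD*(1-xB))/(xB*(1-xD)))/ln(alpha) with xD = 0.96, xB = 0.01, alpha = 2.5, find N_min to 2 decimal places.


N_min = ln((xD*(1-xB))/(xB*(1-xD))) / ln(alpha)
Numerator inside ln: 0.9504 / 0.0004 = 2376.0
ln(2376.0) = 7.773174
ln(alpha) = ln(2.5) = 0.916291
N_min = 7.773174 / 0.916291 = 8.48


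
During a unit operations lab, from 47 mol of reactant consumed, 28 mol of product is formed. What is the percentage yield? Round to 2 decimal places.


Yield = (moles product / moles consumed) * 100%
Yield = (28 / 47) * 100
Yield = 0.5957 * 100
Yield = 59.57%


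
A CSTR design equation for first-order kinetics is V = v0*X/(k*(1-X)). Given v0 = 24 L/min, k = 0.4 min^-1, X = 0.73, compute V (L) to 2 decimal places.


V = v0 * X / (k * (1 - X))
V = 24 * 0.73 / (0.4 * (1 - 0.73))
V = 17.52 / (0.4 * 0.27)
V = 17.52 / 0.108
V = 162.22 L


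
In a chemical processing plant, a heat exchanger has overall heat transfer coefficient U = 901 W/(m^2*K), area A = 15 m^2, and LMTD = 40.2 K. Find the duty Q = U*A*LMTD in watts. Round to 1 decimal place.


Q = U * A * LMTD
Q = 901 * 15 * 40.2
Q = 543303.0 W


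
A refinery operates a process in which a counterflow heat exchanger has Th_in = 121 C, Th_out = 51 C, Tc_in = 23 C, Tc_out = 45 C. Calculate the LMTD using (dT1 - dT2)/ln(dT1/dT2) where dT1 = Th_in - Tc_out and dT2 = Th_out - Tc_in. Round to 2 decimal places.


dT1 = Th_in - Tc_out = 121 - 45 = 76
dT2 = Th_out - Tc_in = 51 - 23 = 28
LMTD = (dT1 - dT2) / ln(dT1/dT2)
LMTD = (76 - 28) / ln(76/28)
LMTD = 48.07 K


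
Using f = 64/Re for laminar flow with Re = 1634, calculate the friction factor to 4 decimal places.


f = 64 / Re
f = 64 / 1634
f = 0.0392


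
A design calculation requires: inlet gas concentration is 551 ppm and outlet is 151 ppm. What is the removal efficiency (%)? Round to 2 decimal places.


Efficiency = (G_in - G_out) / G_in * 100%
Efficiency = (551 - 151) / 551 * 100
Efficiency = 400 / 551 * 100
Efficiency = 72.60%


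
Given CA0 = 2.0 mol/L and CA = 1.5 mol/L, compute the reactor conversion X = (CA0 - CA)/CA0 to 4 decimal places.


X = (CA0 - CA) / CA0
X = (2.0 - 1.5) / 2.0
X = 0.5 / 2.0
X = 0.2500


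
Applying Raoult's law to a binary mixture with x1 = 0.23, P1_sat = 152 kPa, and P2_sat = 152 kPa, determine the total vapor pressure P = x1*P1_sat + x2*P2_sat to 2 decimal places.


P = x1*P1_sat + x2*P2_sat
x2 = 1 - x1 = 1 - 0.23 = 0.77
P = 0.23*152 + 0.77*152
P = 34.96 + 117.04
P = 152.00 kPa


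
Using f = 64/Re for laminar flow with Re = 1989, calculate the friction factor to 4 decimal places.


f = 64 / Re
f = 64 / 1989
f = 0.0322


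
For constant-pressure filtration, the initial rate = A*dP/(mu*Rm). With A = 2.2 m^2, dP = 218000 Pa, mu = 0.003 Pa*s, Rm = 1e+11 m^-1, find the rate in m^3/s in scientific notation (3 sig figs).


rate = A * dP / (mu * Rm)
rate = 2.2 * 218000 / (0.003 * 1e+11)
rate = 479600.0 / 3.000e+08
rate = 1.60e-03 m^3/s


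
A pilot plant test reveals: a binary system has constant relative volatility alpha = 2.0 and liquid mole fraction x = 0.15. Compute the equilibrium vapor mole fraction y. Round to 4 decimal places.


y = alpha*x / (1 + (alpha-1)*x)
y = 2.0*0.15 / (1 + (2.0-1)*0.15)
y = 0.3 / (1 + 0.15)
y = 0.3 / 1.15
y = 0.2609


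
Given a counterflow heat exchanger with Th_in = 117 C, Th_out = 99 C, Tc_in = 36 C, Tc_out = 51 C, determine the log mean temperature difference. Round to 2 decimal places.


dT1 = Th_in - Tc_out = 117 - 51 = 66
dT2 = Th_out - Tc_in = 99 - 36 = 63
LMTD = (dT1 - dT2) / ln(dT1/dT2)
LMTD = (66 - 63) / ln(66/63)
LMTD = 64.49 K


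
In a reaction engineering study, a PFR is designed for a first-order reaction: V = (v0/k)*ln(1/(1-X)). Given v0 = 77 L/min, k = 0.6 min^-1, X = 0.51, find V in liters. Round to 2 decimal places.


V = (v0/k) * ln(1/(1-X))
V = (77/0.6) * ln(1/(1-0.51))
V = 128.333333 * ln(2.040816)
V = 128.333333 * 0.71335
V = 91.55 L


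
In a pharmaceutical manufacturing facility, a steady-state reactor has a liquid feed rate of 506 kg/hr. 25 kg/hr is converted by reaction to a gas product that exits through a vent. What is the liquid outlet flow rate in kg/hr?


Steady-state mass balance on the main outlet: F_out = F_in - F_removed
F_out = 506 - 25
F_out = 481 kg/hr


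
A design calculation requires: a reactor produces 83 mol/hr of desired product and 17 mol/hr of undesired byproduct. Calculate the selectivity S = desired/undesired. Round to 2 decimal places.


S = desired product rate / undesired product rate
S = 83 / 17
S = 4.88


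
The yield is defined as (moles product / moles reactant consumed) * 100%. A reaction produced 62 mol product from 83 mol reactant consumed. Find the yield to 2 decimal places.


Yield = (moles product / moles consumed) * 100%
Yield = (62 / 83) * 100
Yield = 0.747 * 100
Yield = 74.70%


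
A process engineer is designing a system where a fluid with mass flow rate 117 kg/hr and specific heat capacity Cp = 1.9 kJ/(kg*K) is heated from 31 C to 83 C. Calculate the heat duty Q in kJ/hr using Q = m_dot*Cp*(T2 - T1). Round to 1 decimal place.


Q = m_dot * Cp * (T2 - T1)
Q = 117 * 1.9 * (83 - 31)
Q = 117 * 1.9 * 52
Q = 11559.6 kJ/hr


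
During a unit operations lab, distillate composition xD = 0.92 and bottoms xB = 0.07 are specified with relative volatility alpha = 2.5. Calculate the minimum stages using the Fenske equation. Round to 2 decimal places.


N_min = ln((xD*(1-xB))/(xB*(1-xD))) / ln(alpha)
Numerator inside ln: 0.8556 / 0.0056 = 152.785714
ln(152.785714) = 5.029036
ln(alpha) = ln(2.5) = 0.916291
N_min = 5.029036 / 0.916291 = 5.49


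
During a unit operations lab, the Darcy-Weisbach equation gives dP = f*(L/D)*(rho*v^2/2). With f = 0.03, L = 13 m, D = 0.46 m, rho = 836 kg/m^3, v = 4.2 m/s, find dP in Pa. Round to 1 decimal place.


dP = f * (L/D) * (rho*v^2/2)
dP = 0.03 * (13/0.46) * (836*4.2^2/2)
L/D = 28.26086957
rho*v^2/2 = 836*17.64/2 = 7373.52
dP = 0.03 * 28.26086957 * 7373.52
dP = 6251.5 Pa


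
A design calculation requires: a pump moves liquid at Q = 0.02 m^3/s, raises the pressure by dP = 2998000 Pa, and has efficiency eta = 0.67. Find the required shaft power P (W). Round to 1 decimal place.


P = Q * dP / eta
P = 0.02 * 2998000 / 0.67
P = 59960.0 / 0.67
P = 89492.5 W


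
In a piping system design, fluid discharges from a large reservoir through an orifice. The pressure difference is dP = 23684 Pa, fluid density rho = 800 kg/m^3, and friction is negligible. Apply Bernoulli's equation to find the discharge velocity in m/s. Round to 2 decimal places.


v = sqrt(2*dP/rho)
v = sqrt(2*23684/800)
v = sqrt(59.21)
v = 7.69 m/s


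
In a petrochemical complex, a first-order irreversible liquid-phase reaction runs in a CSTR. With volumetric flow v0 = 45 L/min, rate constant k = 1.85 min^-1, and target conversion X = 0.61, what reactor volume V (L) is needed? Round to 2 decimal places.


V = v0 * X / (k * (1 - X))
V = 45 * 0.61 / (1.85 * (1 - 0.61))
V = 27.45 / (1.85 * 0.39)
V = 27.45 / 0.7215
V = 38.05 L


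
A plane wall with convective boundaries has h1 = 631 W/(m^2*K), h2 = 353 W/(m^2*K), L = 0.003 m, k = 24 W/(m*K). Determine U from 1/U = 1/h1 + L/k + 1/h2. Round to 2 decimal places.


1/U = 1/h1 + L/k + 1/h2
1/U = 1/631 + 0.003/24 + 1/353
1/U = 0.0015847861 + 0.000125 + 0.0028328612
1/U = 0.0045426473
U = 220.14 W/(m^2*K)


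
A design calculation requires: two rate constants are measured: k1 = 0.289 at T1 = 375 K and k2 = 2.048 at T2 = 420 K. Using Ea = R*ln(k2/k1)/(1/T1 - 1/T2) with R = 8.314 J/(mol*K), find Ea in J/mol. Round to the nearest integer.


Ea = R * ln(k2/k1) / (1/T1 - 1/T2)
ln(k2/k1) = ln(2.048/0.289) = 1.9581923
1/T1 - 1/T2 = 1/375 - 1/420 = 0.000285714286
Ea = 8.314 * 1.9581923 / 0.000285714286
Ea = 56981 J/mol


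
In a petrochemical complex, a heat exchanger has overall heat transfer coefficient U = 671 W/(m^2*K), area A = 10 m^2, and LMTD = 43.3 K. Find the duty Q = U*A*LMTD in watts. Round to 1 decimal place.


Q = U * A * LMTD
Q = 671 * 10 * 43.3
Q = 290543.0 W


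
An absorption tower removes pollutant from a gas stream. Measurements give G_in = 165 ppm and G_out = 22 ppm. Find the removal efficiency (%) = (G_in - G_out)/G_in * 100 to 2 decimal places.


Efficiency = (G_in - G_out) / G_in * 100%
Efficiency = (165 - 22) / 165 * 100
Efficiency = 143 / 165 * 100
Efficiency = 86.67%


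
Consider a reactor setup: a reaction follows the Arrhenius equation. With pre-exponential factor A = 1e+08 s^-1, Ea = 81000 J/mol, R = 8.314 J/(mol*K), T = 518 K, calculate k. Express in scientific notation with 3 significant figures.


k = A * exp(-Ea/(R*T))
k = 1e+08 * exp(-81000 / (8.314 * 518))
k = 1e+08 * exp(-18.808114)
k = 6.79e-01


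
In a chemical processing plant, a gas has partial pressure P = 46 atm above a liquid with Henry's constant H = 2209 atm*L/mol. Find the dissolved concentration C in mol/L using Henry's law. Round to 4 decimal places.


C = P / H
C = 46 / 2209
C = 0.0208 mol/L


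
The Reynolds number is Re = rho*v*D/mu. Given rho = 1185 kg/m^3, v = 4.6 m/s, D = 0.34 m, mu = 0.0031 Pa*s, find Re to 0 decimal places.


Re = rho * v * D / mu
Re = 1185 * 4.6 * 0.34 / 0.0031
Re = 1853.34 / 0.0031
Re = 597852


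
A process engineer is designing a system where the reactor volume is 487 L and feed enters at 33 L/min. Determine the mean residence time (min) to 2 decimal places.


tau = V / v0
tau = 487 / 33
tau = 14.76 min


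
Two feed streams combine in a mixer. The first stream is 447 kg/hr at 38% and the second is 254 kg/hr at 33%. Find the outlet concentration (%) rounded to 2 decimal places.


Mass balance on solute: F1*x1 + F2*x2 = F3*x3
F3 = F1 + F2 = 447 + 254 = 701 kg/hr
x3 = (F1*x1 + F2*x2)/F3
x3 = (447*0.38 + 254*0.33) / 701
x3 = 36.19%


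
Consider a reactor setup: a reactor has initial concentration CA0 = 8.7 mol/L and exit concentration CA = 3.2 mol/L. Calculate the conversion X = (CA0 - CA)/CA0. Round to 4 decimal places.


X = (CA0 - CA) / CA0
X = (8.7 - 3.2) / 8.7
X = 5.5 / 8.7
X = 0.6322


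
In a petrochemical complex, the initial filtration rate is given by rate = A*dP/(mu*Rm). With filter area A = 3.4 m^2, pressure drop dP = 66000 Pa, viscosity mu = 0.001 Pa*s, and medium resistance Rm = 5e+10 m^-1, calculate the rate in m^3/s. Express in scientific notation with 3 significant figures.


rate = A * dP / (mu * Rm)
rate = 3.4 * 66000 / (0.001 * 5e+10)
rate = 224400.0 / 5.000e+07
rate = 4.49e-03 m^3/s


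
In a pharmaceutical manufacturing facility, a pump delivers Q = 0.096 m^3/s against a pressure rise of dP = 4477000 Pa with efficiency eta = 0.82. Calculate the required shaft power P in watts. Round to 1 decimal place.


P = Q * dP / eta
P = 0.096 * 4477000 / 0.82
P = 429792.0 / 0.82
P = 524136.6 W


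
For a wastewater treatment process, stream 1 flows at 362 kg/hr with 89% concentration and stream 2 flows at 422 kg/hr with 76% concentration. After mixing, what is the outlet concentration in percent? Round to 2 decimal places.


Mass balance on solute: F1*x1 + F2*x2 = F3*x3
F3 = F1 + F2 = 362 + 422 = 784 kg/hr
x3 = (F1*x1 + F2*x2)/F3
x3 = (362*0.89 + 422*0.76) / 784
x3 = 82.00%


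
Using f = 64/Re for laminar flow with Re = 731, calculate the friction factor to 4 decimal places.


f = 64 / Re
f = 64 / 731
f = 0.0876


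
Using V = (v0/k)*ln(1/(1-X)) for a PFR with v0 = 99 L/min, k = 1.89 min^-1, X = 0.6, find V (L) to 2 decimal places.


V = (v0/k) * ln(1/(1-X))
V = (99/1.89) * ln(1/(1-0.6))
V = 52.380952 * ln(2.5)
V = 52.380952 * 0.916291
V = 48.00 L


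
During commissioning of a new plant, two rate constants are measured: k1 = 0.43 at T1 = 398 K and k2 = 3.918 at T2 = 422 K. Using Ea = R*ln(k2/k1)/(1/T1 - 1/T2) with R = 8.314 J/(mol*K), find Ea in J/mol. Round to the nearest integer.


Ea = R * ln(k2/k1) / (1/T1 - 1/T2)
ln(k2/k1) = ln(3.918/0.43) = 2.2095514
1/T1 - 1/T2 = 1/398 - 1/422 = 0.000142894568
Ea = 8.314 * 2.2095514 / 0.000142894568
Ea = 128558 J/mol


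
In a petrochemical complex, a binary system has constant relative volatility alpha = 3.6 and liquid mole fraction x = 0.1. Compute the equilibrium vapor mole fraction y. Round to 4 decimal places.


y = alpha*x / (1 + (alpha-1)*x)
y = 3.6*0.1 / (1 + (3.6-1)*0.1)
y = 0.36 / (1 + 0.26)
y = 0.36 / 1.26
y = 0.2857


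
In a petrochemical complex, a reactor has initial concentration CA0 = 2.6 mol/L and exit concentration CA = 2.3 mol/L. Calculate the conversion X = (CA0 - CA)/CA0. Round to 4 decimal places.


X = (CA0 - CA) / CA0
X = (2.6 - 2.3) / 2.6
X = 0.3 / 2.6
X = 0.1154


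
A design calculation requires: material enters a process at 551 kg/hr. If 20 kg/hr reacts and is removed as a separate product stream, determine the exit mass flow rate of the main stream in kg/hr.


Steady-state mass balance on the main outlet: F_out = F_in - F_removed
F_out = 551 - 20
F_out = 531 kg/hr


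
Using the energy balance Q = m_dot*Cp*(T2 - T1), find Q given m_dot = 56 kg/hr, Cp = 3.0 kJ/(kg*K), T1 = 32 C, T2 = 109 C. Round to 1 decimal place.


Q = m_dot * Cp * (T2 - T1)
Q = 56 * 3.0 * (109 - 32)
Q = 56 * 3.0 * 77
Q = 12936.0 kJ/hr


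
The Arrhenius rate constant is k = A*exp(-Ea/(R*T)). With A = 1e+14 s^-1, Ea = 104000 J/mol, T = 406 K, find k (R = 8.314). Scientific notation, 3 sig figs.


k = A * exp(-Ea/(R*T))
k = 1e+14 * exp(-104000 / (8.314 * 406))
k = 1e+14 * exp(-30.810396)
k = 4.16e+00


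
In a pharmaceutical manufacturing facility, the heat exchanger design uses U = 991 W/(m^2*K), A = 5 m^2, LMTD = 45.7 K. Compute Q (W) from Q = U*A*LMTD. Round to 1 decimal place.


Q = U * A * LMTD
Q = 991 * 5 * 45.7
Q = 226443.5 W


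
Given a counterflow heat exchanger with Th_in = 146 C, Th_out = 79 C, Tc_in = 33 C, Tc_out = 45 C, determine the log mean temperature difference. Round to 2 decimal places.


dT1 = Th_in - Tc_out = 146 - 45 = 101
dT2 = Th_out - Tc_in = 79 - 33 = 46
LMTD = (dT1 - dT2) / ln(dT1/dT2)
LMTD = (101 - 46) / ln(101/46)
LMTD = 69.93 K


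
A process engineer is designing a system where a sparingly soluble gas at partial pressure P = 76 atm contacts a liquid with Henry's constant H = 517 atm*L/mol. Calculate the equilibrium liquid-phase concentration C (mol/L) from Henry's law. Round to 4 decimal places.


C = P / H
C = 76 / 517
C = 0.1470 mol/L


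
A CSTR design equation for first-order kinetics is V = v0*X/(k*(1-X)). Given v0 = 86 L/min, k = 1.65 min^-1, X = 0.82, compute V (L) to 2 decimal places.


V = v0 * X / (k * (1 - X))
V = 86 * 0.82 / (1.65 * (1 - 0.82))
V = 70.52 / (1.65 * 0.18)
V = 70.52 / 0.297
V = 237.44 L


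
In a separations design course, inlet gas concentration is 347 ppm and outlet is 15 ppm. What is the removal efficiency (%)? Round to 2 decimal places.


Efficiency = (G_in - G_out) / G_in * 100%
Efficiency = (347 - 15) / 347 * 100
Efficiency = 332 / 347 * 100
Efficiency = 95.68%


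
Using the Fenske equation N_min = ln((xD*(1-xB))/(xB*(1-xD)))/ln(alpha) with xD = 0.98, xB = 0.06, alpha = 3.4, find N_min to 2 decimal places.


N_min = ln((xD*(1-xB))/(xB*(1-xD))) / ln(alpha)
Numerator inside ln: 0.9212 / 0.0012 = 767.666667
ln(767.666667) = 6.643356
ln(alpha) = ln(3.4) = 1.223775
N_min = 6.643356 / 1.223775 = 5.43


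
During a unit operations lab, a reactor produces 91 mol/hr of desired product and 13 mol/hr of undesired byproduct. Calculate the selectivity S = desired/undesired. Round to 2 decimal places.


S = desired product rate / undesired product rate
S = 91 / 13
S = 7.00


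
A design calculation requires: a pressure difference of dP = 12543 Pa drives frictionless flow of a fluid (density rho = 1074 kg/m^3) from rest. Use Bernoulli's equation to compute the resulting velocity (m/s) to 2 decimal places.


v = sqrt(2*dP/rho)
v = sqrt(2*12543/1074)
v = sqrt(23.357542)
v = 4.83 m/s


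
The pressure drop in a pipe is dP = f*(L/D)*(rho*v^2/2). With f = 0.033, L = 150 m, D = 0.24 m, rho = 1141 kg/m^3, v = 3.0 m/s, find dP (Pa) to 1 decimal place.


dP = f * (L/D) * (rho*v^2/2)
dP = 0.033 * (150/0.24) * (1141*3.0^2/2)
L/D = 625.0
rho*v^2/2 = 1141*9.0/2 = 5134.5
dP = 0.033 * 625.0 * 5134.5
dP = 105899.1 Pa


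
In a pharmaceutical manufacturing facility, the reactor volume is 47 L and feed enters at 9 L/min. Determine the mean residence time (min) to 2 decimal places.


tau = V / v0
tau = 47 / 9
tau = 5.22 min


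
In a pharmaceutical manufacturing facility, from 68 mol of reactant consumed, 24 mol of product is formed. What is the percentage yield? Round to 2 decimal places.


Yield = (moles product / moles consumed) * 100%
Yield = (24 / 68) * 100
Yield = 0.3529 * 100
Yield = 35.29%


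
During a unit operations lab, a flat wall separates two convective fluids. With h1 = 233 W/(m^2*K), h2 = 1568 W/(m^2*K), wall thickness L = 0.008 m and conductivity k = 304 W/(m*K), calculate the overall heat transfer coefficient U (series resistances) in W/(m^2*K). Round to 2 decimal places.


1/U = 1/h1 + L/k + 1/h2
1/U = 1/233 + 0.008/304 + 1/1568
1/U = 0.0042918455 + 2.63158e-05 + 0.0006377551
1/U = 0.0049559164
U = 201.78 W/(m^2*K)


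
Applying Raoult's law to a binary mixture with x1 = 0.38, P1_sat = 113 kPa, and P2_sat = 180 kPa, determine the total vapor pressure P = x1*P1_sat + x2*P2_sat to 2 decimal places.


P = x1*P1_sat + x2*P2_sat
x2 = 1 - x1 = 1 - 0.38 = 0.62
P = 0.38*113 + 0.62*180
P = 42.94 + 111.6
P = 154.54 kPa


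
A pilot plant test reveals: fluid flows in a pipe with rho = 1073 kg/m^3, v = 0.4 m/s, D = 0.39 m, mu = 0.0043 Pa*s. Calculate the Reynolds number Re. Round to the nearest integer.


Re = rho * v * D / mu
Re = 1073 * 0.4 * 0.39 / 0.0043
Re = 167.388 / 0.0043
Re = 38927


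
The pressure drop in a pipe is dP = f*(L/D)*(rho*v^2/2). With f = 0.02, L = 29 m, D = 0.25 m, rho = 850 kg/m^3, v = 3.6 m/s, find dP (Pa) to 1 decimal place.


dP = f * (L/D) * (rho*v^2/2)
dP = 0.02 * (29/0.25) * (850*3.6^2/2)
L/D = 116.0
rho*v^2/2 = 850*12.96/2 = 5508.0
dP = 0.02 * 116.0 * 5508.0
dP = 12778.6 Pa


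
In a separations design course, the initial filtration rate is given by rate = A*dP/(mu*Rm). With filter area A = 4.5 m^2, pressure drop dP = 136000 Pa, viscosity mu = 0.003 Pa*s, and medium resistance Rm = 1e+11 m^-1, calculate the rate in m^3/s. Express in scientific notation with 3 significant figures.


rate = A * dP / (mu * Rm)
rate = 4.5 * 136000 / (0.003 * 1e+11)
rate = 612000.0 / 3.000e+08
rate = 2.04e-03 m^3/s


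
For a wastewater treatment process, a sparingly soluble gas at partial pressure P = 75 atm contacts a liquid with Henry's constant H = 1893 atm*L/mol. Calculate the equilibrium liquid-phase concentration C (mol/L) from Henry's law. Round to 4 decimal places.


C = P / H
C = 75 / 1893
C = 0.0396 mol/L


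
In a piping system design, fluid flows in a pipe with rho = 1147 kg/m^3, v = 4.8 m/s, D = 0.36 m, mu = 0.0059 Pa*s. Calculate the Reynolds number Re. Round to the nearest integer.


Re = rho * v * D / mu
Re = 1147 * 4.8 * 0.36 / 0.0059
Re = 1982.016 / 0.0059
Re = 335935


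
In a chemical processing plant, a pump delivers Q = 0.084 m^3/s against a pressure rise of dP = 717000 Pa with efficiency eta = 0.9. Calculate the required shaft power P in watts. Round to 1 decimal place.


P = Q * dP / eta
P = 0.084 * 717000 / 0.9
P = 60228.0 / 0.9
P = 66920.0 W


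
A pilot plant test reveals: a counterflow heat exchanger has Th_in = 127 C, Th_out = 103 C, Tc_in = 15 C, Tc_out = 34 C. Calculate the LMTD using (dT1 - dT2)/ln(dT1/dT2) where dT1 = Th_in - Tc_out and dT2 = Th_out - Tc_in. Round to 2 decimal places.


dT1 = Th_in - Tc_out = 127 - 34 = 93
dT2 = Th_out - Tc_in = 103 - 15 = 88
LMTD = (dT1 - dT2) / ln(dT1/dT2)
LMTD = (93 - 88) / ln(93/88)
LMTD = 90.48 K


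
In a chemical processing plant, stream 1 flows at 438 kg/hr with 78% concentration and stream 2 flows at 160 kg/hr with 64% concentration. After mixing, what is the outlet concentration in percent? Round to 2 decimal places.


Mass balance on solute: F1*x1 + F2*x2 = F3*x3
F3 = F1 + F2 = 438 + 160 = 598 kg/hr
x3 = (F1*x1 + F2*x2)/F3
x3 = (438*0.78 + 160*0.64) / 598
x3 = 74.25%


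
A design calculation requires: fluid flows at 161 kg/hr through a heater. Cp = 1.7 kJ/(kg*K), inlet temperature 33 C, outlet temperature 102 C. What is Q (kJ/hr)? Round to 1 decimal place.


Q = m_dot * Cp * (T2 - T1)
Q = 161 * 1.7 * (102 - 33)
Q = 161 * 1.7 * 69
Q = 18885.3 kJ/hr


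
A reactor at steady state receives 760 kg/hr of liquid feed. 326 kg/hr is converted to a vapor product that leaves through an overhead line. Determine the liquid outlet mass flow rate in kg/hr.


Steady-state mass balance on the main outlet: F_out = F_in - F_removed
F_out = 760 - 326
F_out = 434 kg/hr


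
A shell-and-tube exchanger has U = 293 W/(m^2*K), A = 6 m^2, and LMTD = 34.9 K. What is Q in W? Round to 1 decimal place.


Q = U * A * LMTD
Q = 293 * 6 * 34.9
Q = 61354.2 W


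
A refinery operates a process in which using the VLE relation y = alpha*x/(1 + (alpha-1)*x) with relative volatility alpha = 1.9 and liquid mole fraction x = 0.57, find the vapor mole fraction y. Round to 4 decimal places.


y = alpha*x / (1 + (alpha-1)*x)
y = 1.9*0.57 / (1 + (1.9-1)*0.57)
y = 1.083 / (1 + 0.513)
y = 1.083 / 1.513
y = 0.7158


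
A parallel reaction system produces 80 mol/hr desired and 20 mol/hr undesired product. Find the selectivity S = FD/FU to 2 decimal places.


S = desired product rate / undesired product rate
S = 80 / 20
S = 4.00


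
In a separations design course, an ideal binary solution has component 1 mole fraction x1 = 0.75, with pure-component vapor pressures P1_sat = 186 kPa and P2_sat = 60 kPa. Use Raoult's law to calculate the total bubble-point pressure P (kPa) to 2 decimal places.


P = x1*P1_sat + x2*P2_sat
x2 = 1 - x1 = 1 - 0.75 = 0.25
P = 0.75*186 + 0.25*60
P = 139.5 + 15.0
P = 154.50 kPa


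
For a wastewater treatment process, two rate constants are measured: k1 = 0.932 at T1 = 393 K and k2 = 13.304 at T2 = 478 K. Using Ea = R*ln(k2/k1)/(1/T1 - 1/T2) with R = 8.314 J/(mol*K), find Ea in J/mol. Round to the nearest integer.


Ea = R * ln(k2/k1) / (1/T1 - 1/T2)
ln(k2/k1) = ln(13.304/0.932) = 2.6584872
1/T1 - 1/T2 = 1/393 - 1/478 = 0.000452479053
Ea = 8.314 * 2.6584872 / 0.000452479053
Ea = 48848 J/mol


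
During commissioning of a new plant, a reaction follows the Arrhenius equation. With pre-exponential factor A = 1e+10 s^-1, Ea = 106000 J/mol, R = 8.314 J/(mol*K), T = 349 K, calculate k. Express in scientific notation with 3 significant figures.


k = A * exp(-Ea/(R*T))
k = 1e+10 * exp(-106000 / (8.314 * 349))
k = 1e+10 * exp(-36.531745)
k = 1.36e-06


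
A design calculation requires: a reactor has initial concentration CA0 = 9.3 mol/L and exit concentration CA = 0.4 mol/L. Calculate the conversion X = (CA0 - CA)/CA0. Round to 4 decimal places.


X = (CA0 - CA) / CA0
X = (9.3 - 0.4) / 9.3
X = 8.9 / 9.3
X = 0.9570


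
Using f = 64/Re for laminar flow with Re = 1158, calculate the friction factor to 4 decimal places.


f = 64 / Re
f = 64 / 1158
f = 0.0553


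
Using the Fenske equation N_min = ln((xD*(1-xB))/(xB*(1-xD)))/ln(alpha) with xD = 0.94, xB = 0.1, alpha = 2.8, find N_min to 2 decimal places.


N_min = ln((xD*(1-xB))/(xB*(1-xD))) / ln(alpha)
Numerator inside ln: 0.846 / 0.006 = 141.0
ln(141.0) = 4.94876
ln(alpha) = ln(2.8) = 1.029619
N_min = 4.94876 / 1.029619 = 4.81


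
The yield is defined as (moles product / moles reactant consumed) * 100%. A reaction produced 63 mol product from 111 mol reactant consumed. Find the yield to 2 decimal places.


Yield = (moles product / moles consumed) * 100%
Yield = (63 / 111) * 100
Yield = 0.5676 * 100
Yield = 56.76%


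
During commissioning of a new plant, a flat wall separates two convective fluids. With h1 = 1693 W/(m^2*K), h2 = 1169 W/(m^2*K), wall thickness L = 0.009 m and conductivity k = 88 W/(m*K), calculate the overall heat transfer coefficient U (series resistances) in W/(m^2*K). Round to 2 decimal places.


1/U = 1/h1 + L/k + 1/h2
1/U = 1/1693 + 0.009/88 + 1/1169
1/U = 0.0005906675 + 0.0001022727 + 0.000855432
1/U = 0.0015483722
U = 645.84 W/(m^2*K)


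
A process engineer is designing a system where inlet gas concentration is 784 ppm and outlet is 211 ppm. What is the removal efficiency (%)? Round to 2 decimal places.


Efficiency = (G_in - G_out) / G_in * 100%
Efficiency = (784 - 211) / 784 * 100
Efficiency = 573 / 784 * 100
Efficiency = 73.09%


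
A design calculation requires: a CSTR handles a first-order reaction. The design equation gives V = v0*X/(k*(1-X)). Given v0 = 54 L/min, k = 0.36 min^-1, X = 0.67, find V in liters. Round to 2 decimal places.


V = v0 * X / (k * (1 - X))
V = 54 * 0.67 / (0.36 * (1 - 0.67))
V = 36.18 / (0.36 * 0.33)
V = 36.18 / 0.1188
V = 304.55 L


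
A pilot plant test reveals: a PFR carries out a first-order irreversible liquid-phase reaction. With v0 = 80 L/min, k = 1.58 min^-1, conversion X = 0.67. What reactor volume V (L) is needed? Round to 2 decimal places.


V = (v0/k) * ln(1/(1-X))
V = (80/1.58) * ln(1/(1-0.67))
V = 50.632911 * ln(3.030303)
V = 50.632911 * 1.108663
V = 56.13 L


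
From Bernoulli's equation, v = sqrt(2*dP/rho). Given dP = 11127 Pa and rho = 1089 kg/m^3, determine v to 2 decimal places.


v = sqrt(2*dP/rho)
v = sqrt(2*11127/1089)
v = sqrt(20.435262)
v = 4.52 m/s


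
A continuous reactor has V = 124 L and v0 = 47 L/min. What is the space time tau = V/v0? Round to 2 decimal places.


tau = V / v0
tau = 124 / 47
tau = 2.64 min


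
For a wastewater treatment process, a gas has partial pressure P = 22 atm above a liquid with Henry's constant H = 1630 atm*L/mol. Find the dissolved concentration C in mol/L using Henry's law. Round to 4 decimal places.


C = P / H
C = 22 / 1630
C = 0.0135 mol/L


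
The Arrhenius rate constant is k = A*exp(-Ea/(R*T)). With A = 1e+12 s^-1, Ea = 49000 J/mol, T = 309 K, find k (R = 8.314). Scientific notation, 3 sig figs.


k = A * exp(-Ea/(R*T))
k = 1e+12 * exp(-49000 / (8.314 * 309))
k = 1e+12 * exp(-19.073376)
k = 5.21e+03


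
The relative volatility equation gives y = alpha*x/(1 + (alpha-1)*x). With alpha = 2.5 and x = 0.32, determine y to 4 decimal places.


y = alpha*x / (1 + (alpha-1)*x)
y = 2.5*0.32 / (1 + (2.5-1)*0.32)
y = 0.8 / (1 + 0.48)
y = 0.8 / 1.48
y = 0.5405


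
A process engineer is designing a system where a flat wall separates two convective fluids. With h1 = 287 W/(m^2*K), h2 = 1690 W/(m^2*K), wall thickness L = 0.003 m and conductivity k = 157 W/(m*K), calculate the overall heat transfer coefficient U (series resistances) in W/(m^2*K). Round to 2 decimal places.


1/U = 1/h1 + L/k + 1/h2
1/U = 1/287 + 0.003/157 + 1/1690
1/U = 0.0034843206 + 1.91083e-05 + 0.000591716
1/U = 0.0040951449
U = 244.19 W/(m^2*K)


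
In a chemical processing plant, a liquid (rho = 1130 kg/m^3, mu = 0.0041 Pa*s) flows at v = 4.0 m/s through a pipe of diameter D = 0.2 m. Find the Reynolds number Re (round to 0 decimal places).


Re = rho * v * D / mu
Re = 1130 * 4.0 * 0.2 / 0.0041
Re = 904.0 / 0.0041
Re = 220488


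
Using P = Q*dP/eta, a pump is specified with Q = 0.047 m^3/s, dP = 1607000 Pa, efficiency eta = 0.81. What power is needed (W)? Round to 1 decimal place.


P = Q * dP / eta
P = 0.047 * 1607000 / 0.81
P = 75529.0 / 0.81
P = 93245.7 W


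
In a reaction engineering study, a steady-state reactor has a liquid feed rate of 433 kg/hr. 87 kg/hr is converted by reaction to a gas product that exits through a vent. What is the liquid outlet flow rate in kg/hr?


Steady-state mass balance on the main outlet: F_out = F_in - F_removed
F_out = 433 - 87
F_out = 346 kg/hr


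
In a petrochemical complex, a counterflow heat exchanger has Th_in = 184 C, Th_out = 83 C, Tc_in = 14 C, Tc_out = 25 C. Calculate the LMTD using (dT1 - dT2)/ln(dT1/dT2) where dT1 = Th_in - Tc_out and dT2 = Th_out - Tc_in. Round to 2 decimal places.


dT1 = Th_in - Tc_out = 184 - 25 = 159
dT2 = Th_out - Tc_in = 83 - 14 = 69
LMTD = (dT1 - dT2) / ln(dT1/dT2)
LMTD = (159 - 69) / ln(159/69)
LMTD = 107.81 K


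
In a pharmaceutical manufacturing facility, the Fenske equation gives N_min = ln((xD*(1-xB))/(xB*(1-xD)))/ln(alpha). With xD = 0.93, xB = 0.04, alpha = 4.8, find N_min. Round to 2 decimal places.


N_min = ln((xD*(1-xB))/(xB*(1-xD))) / ln(alpha)
Numerator inside ln: 0.8928 / 0.0028 = 318.857143
ln(318.857143) = 5.764743
ln(alpha) = ln(4.8) = 1.568616
N_min = 5.764743 / 1.568616 = 3.68


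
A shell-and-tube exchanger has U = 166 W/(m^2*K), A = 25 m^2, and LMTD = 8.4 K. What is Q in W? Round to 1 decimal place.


Q = U * A * LMTD
Q = 166 * 25 * 8.4
Q = 34860.0 W


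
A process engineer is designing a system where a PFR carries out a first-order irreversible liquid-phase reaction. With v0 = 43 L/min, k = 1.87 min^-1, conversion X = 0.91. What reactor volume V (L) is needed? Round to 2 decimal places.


V = (v0/k) * ln(1/(1-X))
V = (43/1.87) * ln(1/(1-0.91))
V = 22.994652 * ln(11.111111)
V = 22.994652 * 2.407946
V = 55.37 L


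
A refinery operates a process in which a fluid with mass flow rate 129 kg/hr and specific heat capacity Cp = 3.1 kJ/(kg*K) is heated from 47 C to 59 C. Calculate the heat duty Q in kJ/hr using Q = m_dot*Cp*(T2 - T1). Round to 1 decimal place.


Q = m_dot * Cp * (T2 - T1)
Q = 129 * 3.1 * (59 - 47)
Q = 129 * 3.1 * 12
Q = 4798.8 kJ/hr


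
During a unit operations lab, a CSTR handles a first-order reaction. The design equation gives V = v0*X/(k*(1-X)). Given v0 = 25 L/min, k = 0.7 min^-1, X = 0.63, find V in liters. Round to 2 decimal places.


V = v0 * X / (k * (1 - X))
V = 25 * 0.63 / (0.7 * (1 - 0.63))
V = 15.75 / (0.7 * 0.37)
V = 15.75 / 0.259
V = 60.81 L


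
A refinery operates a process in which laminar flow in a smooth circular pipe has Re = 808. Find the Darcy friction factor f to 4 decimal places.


f = 64 / Re
f = 64 / 808
f = 0.0792


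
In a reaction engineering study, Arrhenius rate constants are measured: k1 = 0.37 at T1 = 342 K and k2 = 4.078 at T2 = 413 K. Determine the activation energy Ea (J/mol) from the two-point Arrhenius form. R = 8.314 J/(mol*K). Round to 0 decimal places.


Ea = R * ln(k2/k1) / (1/T1 - 1/T2)
ln(k2/k1) = ln(4.078/0.37) = 2.3998589
1/T1 - 1/T2 = 1/342 - 1/413 = 0.000502669102
Ea = 8.314 * 2.3998589 / 0.000502669102
Ea = 39693 J/mol


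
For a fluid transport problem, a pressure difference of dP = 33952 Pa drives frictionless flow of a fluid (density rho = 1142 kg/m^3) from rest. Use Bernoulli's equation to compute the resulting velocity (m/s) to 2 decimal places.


v = sqrt(2*dP/rho)
v = sqrt(2*33952/1142)
v = sqrt(59.460595)
v = 7.71 m/s


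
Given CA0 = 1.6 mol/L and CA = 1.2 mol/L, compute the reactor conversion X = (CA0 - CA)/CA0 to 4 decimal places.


X = (CA0 - CA) / CA0
X = (1.6 - 1.2) / 1.6
X = 0.4 / 1.6
X = 0.2500


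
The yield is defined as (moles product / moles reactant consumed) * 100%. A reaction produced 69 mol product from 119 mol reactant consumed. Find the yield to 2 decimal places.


Yield = (moles product / moles consumed) * 100%
Yield = (69 / 119) * 100
Yield = 0.5798 * 100
Yield = 57.98%


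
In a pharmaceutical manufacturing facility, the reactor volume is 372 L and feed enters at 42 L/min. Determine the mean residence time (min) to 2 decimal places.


tau = V / v0
tau = 372 / 42
tau = 8.86 min


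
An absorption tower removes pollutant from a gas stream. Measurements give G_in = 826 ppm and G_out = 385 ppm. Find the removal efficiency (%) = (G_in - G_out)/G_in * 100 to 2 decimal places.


Efficiency = (G_in - G_out) / G_in * 100%
Efficiency = (826 - 385) / 826 * 100
Efficiency = 441 / 826 * 100
Efficiency = 53.39%


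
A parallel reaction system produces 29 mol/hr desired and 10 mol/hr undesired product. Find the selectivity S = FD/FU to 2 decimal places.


S = desired product rate / undesired product rate
S = 29 / 10
S = 2.90


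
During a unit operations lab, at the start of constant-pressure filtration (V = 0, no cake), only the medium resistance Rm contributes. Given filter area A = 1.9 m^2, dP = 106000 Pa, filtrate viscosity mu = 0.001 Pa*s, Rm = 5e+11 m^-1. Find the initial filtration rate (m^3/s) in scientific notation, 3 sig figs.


rate = A * dP / (mu * Rm)
rate = 1.9 * 106000 / (0.001 * 5e+11)
rate = 201400.0 / 5.000e+08
rate = 4.03e-04 m^3/s


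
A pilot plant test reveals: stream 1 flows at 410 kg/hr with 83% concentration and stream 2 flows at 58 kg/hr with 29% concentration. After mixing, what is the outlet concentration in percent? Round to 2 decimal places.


Mass balance on solute: F1*x1 + F2*x2 = F3*x3
F3 = F1 + F2 = 410 + 58 = 468 kg/hr
x3 = (F1*x1 + F2*x2)/F3
x3 = (410*0.83 + 58*0.29) / 468
x3 = 76.31%


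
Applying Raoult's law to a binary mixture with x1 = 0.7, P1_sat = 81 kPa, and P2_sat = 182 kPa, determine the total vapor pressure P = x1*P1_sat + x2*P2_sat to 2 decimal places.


P = x1*P1_sat + x2*P2_sat
x2 = 1 - x1 = 1 - 0.7 = 0.3
P = 0.7*81 + 0.3*182
P = 56.7 + 54.6
P = 111.30 kPa


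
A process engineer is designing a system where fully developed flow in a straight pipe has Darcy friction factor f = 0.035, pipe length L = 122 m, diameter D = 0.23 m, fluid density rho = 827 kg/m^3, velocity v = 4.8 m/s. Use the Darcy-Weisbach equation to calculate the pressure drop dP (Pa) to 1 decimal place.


dP = f * (L/D) * (rho*v^2/2)
dP = 0.035 * (122/0.23) * (827*4.8^2/2)
L/D = 530.43478261
rho*v^2/2 = 827*23.04/2 = 9527.04
dP = 0.035 * 530.43478261 * 9527.04
dP = 176871.6 Pa


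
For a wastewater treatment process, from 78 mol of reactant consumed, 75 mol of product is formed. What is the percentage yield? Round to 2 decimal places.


Yield = (moles product / moles consumed) * 100%
Yield = (75 / 78) * 100
Yield = 0.9615 * 100
Yield = 96.15%


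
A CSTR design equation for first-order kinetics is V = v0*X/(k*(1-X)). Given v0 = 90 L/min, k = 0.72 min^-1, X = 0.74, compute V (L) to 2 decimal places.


V = v0 * X / (k * (1 - X))
V = 90 * 0.74 / (0.72 * (1 - 0.74))
V = 66.6 / (0.72 * 0.26)
V = 66.6 / 0.1872
V = 355.77 L


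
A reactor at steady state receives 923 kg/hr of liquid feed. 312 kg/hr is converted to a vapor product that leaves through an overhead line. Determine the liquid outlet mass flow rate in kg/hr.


Steady-state mass balance on the main outlet: F_out = F_in - F_removed
F_out = 923 - 312
F_out = 611 kg/hr


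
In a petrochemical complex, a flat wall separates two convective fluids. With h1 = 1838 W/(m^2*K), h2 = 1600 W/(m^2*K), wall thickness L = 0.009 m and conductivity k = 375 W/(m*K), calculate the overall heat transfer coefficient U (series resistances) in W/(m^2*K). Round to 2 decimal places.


1/U = 1/h1 + L/k + 1/h2
1/U = 1/1838 + 0.009/375 + 1/1600
1/U = 0.0005440696 + 2.4e-05 + 0.000625
1/U = 0.0011930696
U = 838.17 W/(m^2*K)


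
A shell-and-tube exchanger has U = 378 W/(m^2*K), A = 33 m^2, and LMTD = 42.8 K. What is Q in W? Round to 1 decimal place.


Q = U * A * LMTD
Q = 378 * 33 * 42.8
Q = 533887.2 W


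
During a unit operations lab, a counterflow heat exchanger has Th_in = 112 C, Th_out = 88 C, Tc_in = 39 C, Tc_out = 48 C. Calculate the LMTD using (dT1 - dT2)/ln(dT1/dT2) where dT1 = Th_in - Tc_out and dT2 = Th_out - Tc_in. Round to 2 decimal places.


dT1 = Th_in - Tc_out = 112 - 48 = 64
dT2 = Th_out - Tc_in = 88 - 39 = 49
LMTD = (dT1 - dT2) / ln(dT1/dT2)
LMTD = (64 - 49) / ln(64/49)
LMTD = 56.17 K


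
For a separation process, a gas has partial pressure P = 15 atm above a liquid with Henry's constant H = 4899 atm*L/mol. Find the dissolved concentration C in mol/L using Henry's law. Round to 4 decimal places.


C = P / H
C = 15 / 4899
C = 0.0031 mol/L


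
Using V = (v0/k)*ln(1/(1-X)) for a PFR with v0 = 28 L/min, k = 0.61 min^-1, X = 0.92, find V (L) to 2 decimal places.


V = (v0/k) * ln(1/(1-X))
V = (28/0.61) * ln(1/(1-0.92))
V = 45.901639 * ln(12.5)
V = 45.901639 * 2.525729
V = 115.94 L
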